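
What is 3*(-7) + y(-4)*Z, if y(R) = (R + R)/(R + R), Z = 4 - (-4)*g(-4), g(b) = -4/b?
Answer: -13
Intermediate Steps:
Z = 8 (Z = 4 - (-4)*(-4/(-4)) = 4 - (-4)*(-4*(-¼)) = 4 - (-4) = 4 - 1*(-4) = 4 + 4 = 8)
y(R) = 1 (y(R) = (2*R)/((2*R)) = (2*R)*(1/(2*R)) = 1)
3*(-7) + y(-4)*Z = 3*(-7) + 1*8 = -21 + 8 = -13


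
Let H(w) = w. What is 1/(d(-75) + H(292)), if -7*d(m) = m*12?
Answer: 7/2944 ≈ 0.0023777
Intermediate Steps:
d(m) = -12*m/7 (d(m) = -m*12/7 = -12*m/7)
1/(d(-75) + H(292)) = 1/(-12/7*(-75) + 292) = 1/(900/7 + 292) = 1/(2944/7) = 7/2944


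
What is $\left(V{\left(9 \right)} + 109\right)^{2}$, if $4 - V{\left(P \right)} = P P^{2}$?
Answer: $379456$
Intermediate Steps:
$V{\left(P \right)} = 4 - P^{3}$ ($V{\left(P \right)} = 4 - P P^{2} = 4 - P^{3}$)
$\left(V{\left(9 \right)} + 109\right)^{2} = \left(\left(4 - 9^{3}\right) + 109\right)^{2} = \left(\left(4 - 729\right) + 109\right)^{2} = \left(-725 + 109\right)^{2} = \left(-616\right)^{2} = 379456$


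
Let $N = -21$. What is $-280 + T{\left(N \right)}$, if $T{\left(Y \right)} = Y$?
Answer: $-301$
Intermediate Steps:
$-280 + T{\left(N \right)} = -280 - 21 = -301$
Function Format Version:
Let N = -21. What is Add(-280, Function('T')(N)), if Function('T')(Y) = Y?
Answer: -301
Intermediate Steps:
Add(-280, Function('T')(N)) = Add(-280, -21) = -301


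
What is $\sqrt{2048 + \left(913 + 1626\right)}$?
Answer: $\sqrt{4587} \approx 67.727$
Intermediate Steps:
$\sqrt{2048 + \left(913 + 1626\right)} = \sqrt{2048 + 2539} = \sqrt{4587}$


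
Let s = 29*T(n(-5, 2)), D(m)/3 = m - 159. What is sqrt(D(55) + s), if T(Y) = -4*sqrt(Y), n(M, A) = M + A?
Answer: 2*sqrt(-78 - 29*I*sqrt(3)) ≈ 5.4358 - 18.481*I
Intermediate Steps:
D(m) = -477 + 3*m (D(m) = 3*(m - 159) = 3*(-159 + m) = -477 + 3*m)
n(M, A) = A + M
s = -116*I*sqrt(3) (s = 29*(-4*sqrt(2 - 5)) = 29*(-4*I*sqrt(3)) = -116*I*sqrt(3) ≈ -200.92*I)
sqrt(D(55) + s) = sqrt((-477 + 3*55) - 116*I*sqrt(3)) = sqrt((-477 + 165) - 116*I*sqrt(3)) = sqrt(-312 - 116*I*sqrt(3))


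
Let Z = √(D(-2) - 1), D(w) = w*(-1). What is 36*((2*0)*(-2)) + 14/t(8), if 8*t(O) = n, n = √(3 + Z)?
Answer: 56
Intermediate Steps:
D(w) = -w
Z = 1 (Z = √(-1*(-2) - 1) = √(2 - 1) = √1 = 1)
n = 2 (n = √(3 + 1) = √4 = 2)
t(O) = ¼ (t(O) = (⅛)*2 = ¼)
36*((2*0)*(-2)) + 14/t(8) = 36*((2*0)*(-2)) + 14/(¼) = 36*(0*(-2)) + 14*4 = 36*0 + 56 = 0 + 56 = 56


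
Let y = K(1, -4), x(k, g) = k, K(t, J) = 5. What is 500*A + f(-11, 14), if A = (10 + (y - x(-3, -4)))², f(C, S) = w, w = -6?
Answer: 161994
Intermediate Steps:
y = 5
f(C, S) = -6
A = 324 (A = (10 + (5 - 1*(-3)))² = (10 + (5 + 3))² = (10 + 8)² = 18² = 324)
500*A + f(-11, 14) = 500*324 - 6 = 162000 - 6 = 161994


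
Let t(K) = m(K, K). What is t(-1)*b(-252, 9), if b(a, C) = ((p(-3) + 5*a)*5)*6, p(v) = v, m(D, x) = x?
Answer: 37890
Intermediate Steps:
t(K) = K
b(a, C) = -90 + 150*a (b(a, C) = ((-3 + 5*a)*5)*6 = (-15 + 25*a)*6 = -90 + 150*a)
t(-1)*b(-252, 9) = -(-90 + 150*(-252)) = -(-90 - 37800) = -1*(-37890) = 37890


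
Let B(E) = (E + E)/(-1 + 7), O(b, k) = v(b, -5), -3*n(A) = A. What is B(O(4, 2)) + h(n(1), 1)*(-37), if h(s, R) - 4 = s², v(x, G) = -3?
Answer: -1378/9 ≈ -153.11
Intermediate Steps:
n(A) = -A/3
O(b, k) = -3
h(s, R) = 4 + s²
B(E) = E/3 (B(E) = (2*E)/6 = (2*E)*(⅙) = E/3)
B(O(4, 2)) + h(n(1), 1)*(-37) = (⅓)*(-3) + (4 + (-⅓*1)²)*(-37) = -1 + (4 + (-⅓)²)*(-37) = -1 + (4 + ⅑)*(-37) = -1 + (37/9)*(-37) = -1 - 1369/9 = -1378/9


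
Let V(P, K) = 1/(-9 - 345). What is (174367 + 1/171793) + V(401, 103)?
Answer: 10604080459535/60814722 ≈ 1.7437e+5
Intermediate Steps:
V(P, K) = -1/354 (V(P, K) = 1/(-354) = -1/354)
(174367 + 1/171793) + V(401, 103) = (174367 + 1/171793) - 1/354 = 29955030032/171793 - 1/354 = 10604080459535/60814722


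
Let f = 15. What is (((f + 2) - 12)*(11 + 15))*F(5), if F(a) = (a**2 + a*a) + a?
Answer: 7150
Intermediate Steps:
F(a) = a + 2*a**2 (F(a) = (a**2 + a**2) + a = 2*a**2 + a = a + 2*a**2)
(((f + 2) - 12)*(11 + 15))*F(5) = (((15 + 2) - 12)*(11 + 15))*(5*(1 + 2*5)) = ((17 - 12)*26)*(5*(1 + 10)) = (5*26)*(5*11) = 130*55 = 7150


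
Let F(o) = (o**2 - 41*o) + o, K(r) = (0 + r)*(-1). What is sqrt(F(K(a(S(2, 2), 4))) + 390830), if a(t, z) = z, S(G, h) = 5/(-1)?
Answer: sqrt(391006) ≈ 625.30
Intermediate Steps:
S(G, h) = -5 (S(G, h) = 5*(-1) = -5)
K(r) = -r (K(r) = r*(-1) = -r)
F(o) = o**2 - 40*o
sqrt(F(K(a(S(2, 2), 4))) + 390830) = sqrt((-1*4)*(-40 - 1*4) + 390830) = sqrt(-4*(-40 - 4) + 390830) = sqrt(-4*(-44) + 390830) = sqrt(176 + 390830) = sqrt(391006)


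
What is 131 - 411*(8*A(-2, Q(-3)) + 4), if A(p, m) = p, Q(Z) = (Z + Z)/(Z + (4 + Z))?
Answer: 5063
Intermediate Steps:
Q(Z) = 2*Z/(4 + 2*Z) (Q(Z) = (2*Z)/(4 + 2*Z) = 2*Z/(4 + 2*Z))
131 - 411*(8*A(-2, Q(-3)) + 4) = 131 - 411*(8*(-2) + 4) = 131 - 411*(-16 + 4) = 131 - 411*(-12) = 131 + 4932 = 5063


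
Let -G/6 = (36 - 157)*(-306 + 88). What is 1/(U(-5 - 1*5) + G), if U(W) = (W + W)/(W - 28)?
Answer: -19/3007082 ≈ -6.3184e-6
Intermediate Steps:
G = -158268 (G = -6*(36 - 157)*(-306 + 88) = -(-726)*(-218) = -6*26378 = -158268)
U(W) = 2*W/(-28 + W) (U(W) = (2*W)/(-28 + W) = 2*W/(-28 + W))
1/(U(-5 - 1*5) + G) = 1/(2*(-5 - 1*5)/(-28 + (-5 - 1*5)) - 158268) = 1/(2*(-5 - 5)/(-28 + (-5 - 5)) - 158268) = 1/(2*(-10)/(-28 - 10) - 158268) = 1/(2*(-10)/(-38) - 158268) = 1/(2*(-10)*(-1/38) - 158268) = 1/(10/19 - 158268) = 1/(-3007082/19) = -19/3007082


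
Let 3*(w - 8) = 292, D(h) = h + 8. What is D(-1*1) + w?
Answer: 337/3 ≈ 112.33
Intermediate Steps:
D(h) = 8 + h
w = 316/3 (w = 8 + (1/3)*292 = 8 + 292/3 = 316/3 ≈ 105.33)
D(-1*1) + w = (8 - 1*1) + 316/3 = (8 - 1) + 316/3 = 7 + 316/3 = 337/3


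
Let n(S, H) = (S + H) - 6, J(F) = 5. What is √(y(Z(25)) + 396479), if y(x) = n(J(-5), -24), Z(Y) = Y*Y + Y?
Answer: √396454 ≈ 629.65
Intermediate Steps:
n(S, H) = -6 + H + S (n(S, H) = (H + S) - 6 = -6 + H + S)
Z(Y) = Y + Y² (Z(Y) = Y² + Y = Y + Y²)
y(x) = -25 (y(x) = -6 - 24 + 5 = -25)
√(y(Z(25)) + 396479) = √(-25 + 396479) = √396454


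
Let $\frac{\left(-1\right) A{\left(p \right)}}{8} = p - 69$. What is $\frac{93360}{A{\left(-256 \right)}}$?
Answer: $\frac{2334}{65} \approx 35.908$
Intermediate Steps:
$A{\left(p \right)} = 552 - 8 p$ ($A{\left(p \right)} = - 8 \left(p - 69\right) = - 8 \left(-69 + p\right) = 552 - 8 p$)
$\frac{93360}{A{\left(-256 \right)}} = \frac{93360}{552 - -2048} = \frac{93360}{552 + 2048} = \frac{93360}{2600} = 93360 \cdot \frac{1}{2600} = \frac{2334}{65}$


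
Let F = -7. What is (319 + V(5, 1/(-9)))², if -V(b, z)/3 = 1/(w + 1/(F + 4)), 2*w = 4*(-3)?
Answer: 36844900/361 ≈ 1.0206e+5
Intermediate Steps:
w = -6 (w = (4*(-3))/2 = (½)*(-12) = -6)
V(b, z) = 9/19 (V(b, z) = -3/(-6 + 1/(-7 + 4)) = -3/(-6 + 1/(-3)) = -3/(-6 - ⅓) = -3/(-19/3) = -3*(-3/19) = 9/19)
(319 + V(5, 1/(-9)))² = (319 + 9/19)² = (6070/19)² = 36844900/361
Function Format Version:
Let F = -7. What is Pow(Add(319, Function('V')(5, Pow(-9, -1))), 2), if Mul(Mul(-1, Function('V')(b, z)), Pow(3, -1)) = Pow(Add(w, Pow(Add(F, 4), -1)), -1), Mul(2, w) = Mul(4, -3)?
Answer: Rational(36844900, 361) ≈ 1.0206e+5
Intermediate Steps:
w = -6 (w = Mul(Rational(1, 2), Mul(4, -3)) = Mul(Rational(1, 2), -12) = -6)
Function('V')(b, z) = Rational(9, 19) (Function('V')(b, z) = Mul(-3, Pow(Add(-6, Pow(Add(-7, 4), -1)), -1)) = Mul(-3, Pow(Add(-6, Pow(-3, -1)), -1)) = Mul(-3, Pow(Add(-6, Rational(-1, 3)), -1)) = Mul(-3, Pow(Rational(-19, 3), -1)) = Mul(-3, Rational(-3, 19)) = Rational(9, 19))
Pow(Add(319, Function('V')(5, Pow(-9, -1))), 2) = Pow(Add(319, Rational(9, 19)), 2) = Pow(Rational(6070, 19), 2) = Rational(36844900, 361)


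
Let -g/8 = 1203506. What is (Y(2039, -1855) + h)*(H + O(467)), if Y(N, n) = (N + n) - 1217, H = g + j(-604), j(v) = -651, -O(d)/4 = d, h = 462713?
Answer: -4446240172560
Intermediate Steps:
O(d) = -4*d
g = -9628048 (g = -8*1203506 = -9628048)
H = -9628699 (H = -9628048 - 651 = -9628699)
Y(N, n) = -1217 + N + n
(Y(2039, -1855) + h)*(H + O(467)) = ((-1217 + 2039 - 1855) + 462713)*(-9628699 - 4*467) = (-1033 + 462713)*(-9628699 - 1868) = 461680*(-9630567) = -4446240172560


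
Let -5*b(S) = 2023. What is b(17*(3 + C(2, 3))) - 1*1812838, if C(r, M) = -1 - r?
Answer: -9066213/5 ≈ -1.8132e+6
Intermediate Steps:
b(S) = -2023/5 (b(S) = -⅕*2023 = -2023/5)
b(17*(3 + C(2, 3))) - 1*1812838 = -2023/5 - 1*1812838 = -2023/5 - 1812838 = -9066213/5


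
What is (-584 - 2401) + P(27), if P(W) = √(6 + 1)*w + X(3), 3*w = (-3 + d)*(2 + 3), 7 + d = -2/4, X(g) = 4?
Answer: -2981 - 35*√7/2 ≈ -3027.3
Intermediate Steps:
d = -15/2 (d = -7 - 2/4 = -7 - 2*¼ = -7 - ½ = -15/2 ≈ -7.5000)
w = -35/2 (w = ((-3 - 15/2)*(2 + 3))/3 = (-21/2*5)/3 = (⅓)*(-105/2) = -35/2 ≈ -17.500)
P(W) = 4 - 35*√7/2 (P(W) = √(6 + 1)*(-35/2) + 4 = √7*(-35/2) + 4 = -35*√7/2 + 4 = 4 - 35*√7/2)
(-584 - 2401) + P(27) = (-584 - 2401) + (4 - 35*√7/2) = -2985 + (4 - 35*√7/2) = -2981 - 35*√7/2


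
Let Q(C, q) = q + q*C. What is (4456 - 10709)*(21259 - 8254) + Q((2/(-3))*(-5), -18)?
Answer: -81320343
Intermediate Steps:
Q(C, q) = q + C*q
(4456 - 10709)*(21259 - 8254) + Q((2/(-3))*(-5), -18) = (4456 - 10709)*(21259 - 8254) - 18*(1 + (2/(-3))*(-5)) = -6253*13005 - 18*(1 - 1/3*2*(-5)) = -81320265 - 18*(1 - 2/3*(-5)) = -81320265 - 18*(1 + 10/3) = -81320265 - 18*13/3 = -81320265 - 78 = -81320343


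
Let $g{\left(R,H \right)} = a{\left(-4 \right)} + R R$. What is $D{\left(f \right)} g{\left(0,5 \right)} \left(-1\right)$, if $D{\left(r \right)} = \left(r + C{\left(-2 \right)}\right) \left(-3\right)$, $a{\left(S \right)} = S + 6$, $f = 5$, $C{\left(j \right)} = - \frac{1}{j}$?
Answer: $33$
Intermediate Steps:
$a{\left(S \right)} = 6 + S$
$D{\left(r \right)} = - \frac{3}{2} - 3 r$ ($D{\left(r \right)} = \left(r - \frac{1}{-2}\right) \left(-3\right) = \left(r - - \frac{1}{2}\right) \left(-3\right) = \left(r + \frac{1}{2}\right) \left(-3\right) = \left(\frac{1}{2} + r\right) \left(-3\right) = - \frac{3}{2} - 3 r$)
$g{\left(R,H \right)} = 2 + R^{2}$ ($g{\left(R,H \right)} = \left(6 - 4\right) + R R = 2 + R^{2}$)
$D{\left(f \right)} g{\left(0,5 \right)} \left(-1\right) = \left(- \frac{3}{2} - 15\right) \left(2 + 0^{2}\right) \left(-1\right) = \left(- \frac{3}{2} - 15\right) \left(2 + 0\right) \left(-1\right) = \left(- \frac{33}{2}\right) 2 \left(-1\right) = \left(-33\right) \left(-1\right) = 33$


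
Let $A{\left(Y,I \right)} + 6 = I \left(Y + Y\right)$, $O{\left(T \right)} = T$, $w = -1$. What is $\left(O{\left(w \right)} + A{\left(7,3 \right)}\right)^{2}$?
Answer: $1225$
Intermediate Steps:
$A{\left(Y,I \right)} = -6 + 2 I Y$ ($A{\left(Y,I \right)} = -6 + I \left(Y + Y\right) = -6 + I 2 Y = -6 + 2 I Y$)
$\left(O{\left(w \right)} + A{\left(7,3 \right)}\right)^{2} = \left(-1 - \left(6 - 42\right)\right)^{2} = \left(-1 + \left(-6 + 42\right)\right)^{2} = \left(-1 + 36\right)^{2} = 35^{2} = 1225$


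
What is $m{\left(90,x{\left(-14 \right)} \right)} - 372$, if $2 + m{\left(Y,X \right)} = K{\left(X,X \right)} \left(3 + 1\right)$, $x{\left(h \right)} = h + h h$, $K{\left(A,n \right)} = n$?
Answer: $354$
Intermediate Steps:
$x{\left(h \right)} = h + h^{2}$
$m{\left(Y,X \right)} = -2 + 4 X$ ($m{\left(Y,X \right)} = -2 + X \left(3 + 1\right) = -2 + X 4 = -2 + 4 X$)
$m{\left(90,x{\left(-14 \right)} \right)} - 372 = \left(-2 + 4 \left(- 14 \left(1 - 14\right)\right)\right) - 372 = \left(-2 + 4 \left(\left(-14\right) \left(-13\right)\right)\right) - 372 = \left(-2 + 4 \cdot 182\right) - 372 = \left(-2 + 728\right) - 372 = 726 - 372 = 354$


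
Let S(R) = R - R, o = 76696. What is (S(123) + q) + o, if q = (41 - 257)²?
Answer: 123352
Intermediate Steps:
S(R) = 0
q = 46656 (q = (-216)² = 46656)
(S(123) + q) + o = (0 + 46656) + 76696 = 46656 + 76696 = 123352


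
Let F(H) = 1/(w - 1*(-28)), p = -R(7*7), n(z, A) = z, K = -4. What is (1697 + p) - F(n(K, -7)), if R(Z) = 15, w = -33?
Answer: 8411/5 ≈ 1682.2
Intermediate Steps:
p = -15 (p = -1*15 = -15)
F(H) = -⅕ (F(H) = 1/(-33 - 1*(-28)) = 1/(-33 + 28) = 1/(-5) = -⅕)
(1697 + p) - F(n(K, -7)) = (1697 - 15) - 1*(-⅕) = 1682 + ⅕ = 8411/5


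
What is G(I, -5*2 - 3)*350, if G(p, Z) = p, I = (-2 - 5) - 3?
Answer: -3500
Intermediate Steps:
I = -10 (I = -7 - 3 = -10)
G(I, -5*2 - 3)*350 = -10*350 = -3500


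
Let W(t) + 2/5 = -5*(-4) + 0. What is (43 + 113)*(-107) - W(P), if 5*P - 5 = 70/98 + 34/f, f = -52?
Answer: -83558/5 ≈ -16712.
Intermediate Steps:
P = 921/910 (P = 1 + (70/98 + 34/(-52))/5 = 1 + (70*(1/98) + 34*(-1/52))/5 = 1 + (5/7 - 17/26)/5 = 1 + (⅕)*(11/182) = 1 + 11/910 = 921/910 ≈ 1.0121)
W(t) = 98/5 (W(t) = -⅖ + (-5*(-4) + 0) = -⅖ + (20 + 0) = -⅖ + 20 = 98/5)
(43 + 113)*(-107) - W(P) = (43 + 113)*(-107) - 1*98/5 = 156*(-107) - 98/5 = -16692 - 98/5 = -83558/5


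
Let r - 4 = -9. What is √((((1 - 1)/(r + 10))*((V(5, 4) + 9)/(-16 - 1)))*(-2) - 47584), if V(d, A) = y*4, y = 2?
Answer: 4*I*√2974 ≈ 218.14*I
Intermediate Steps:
r = -5 (r = 4 - 9 = -5)
V(d, A) = 8 (V(d, A) = 2*4 = 8)
√((((1 - 1)/(r + 10))*((V(5, 4) + 9)/(-16 - 1)))*(-2) - 47584) = √((((1 - 1)/(-5 + 10))*((8 + 9)/(-16 - 1)))*(-2) - 47584) = √(((0/5)*(17/(-17)))*(-2) - 47584) = √(((0*(⅕))*(17*(-1/17)))*(-2) - 47584) = √((0*(-1))*(-2) - 47584) = √(0*(-2) - 47584) = √(0 - 47584) = √(-47584) = 4*I*√2974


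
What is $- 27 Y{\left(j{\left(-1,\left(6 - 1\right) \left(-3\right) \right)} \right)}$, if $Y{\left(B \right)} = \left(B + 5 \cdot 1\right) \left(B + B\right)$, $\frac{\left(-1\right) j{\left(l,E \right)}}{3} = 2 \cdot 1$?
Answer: $-324$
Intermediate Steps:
$j{\left(l,E \right)} = -6$ ($j{\left(l,E \right)} = - 3 \cdot 2 \cdot 1 = \left(-3\right) 2 = -6$)
$Y{\left(B \right)} = 2 B \left(5 + B\right)$ ($Y{\left(B \right)} = \left(B + 5\right) 2 B = \left(5 + B\right) 2 B = 2 B \left(5 + B\right)$)
$- 27 Y{\left(j{\left(-1,\left(6 - 1\right) \left(-3\right) \right)} \right)} = - 27 \cdot 2 \left(-6\right) \left(5 - 6\right) = - 27 \cdot 2 \left(-6\right) \left(-1\right) = \left(-27\right) 12 = -324$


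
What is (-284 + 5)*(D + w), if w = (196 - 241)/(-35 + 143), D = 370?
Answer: -412455/4 ≈ -1.0311e+5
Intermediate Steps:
w = -5/12 (w = -45/108 = -45*1/108 = -5/12 ≈ -0.41667)
(-284 + 5)*(D + w) = (-284 + 5)*(370 - 5/12) = -279*4435/12 = -412455/4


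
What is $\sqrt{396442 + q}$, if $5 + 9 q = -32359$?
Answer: $\sqrt{392846} \approx 626.77$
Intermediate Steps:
$q = -3596$ ($q = - \frac{5}{9} + \frac{1}{9} \left(-32359\right) = - \frac{5}{9} - \frac{32359}{9} = -3596$)
$\sqrt{396442 + q} = \sqrt{396442 - 3596} = \sqrt{392846}$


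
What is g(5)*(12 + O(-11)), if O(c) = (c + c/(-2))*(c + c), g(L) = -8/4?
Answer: -266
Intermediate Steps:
g(L) = -2 (g(L) = -8*1/4 = -2)
O(c) = c**2 (O(c) = (c + c*(-1/2))*(2*c) = (c - c/2)*(2*c) = (c/2)*(2*c) = c**2)
g(5)*(12 + O(-11)) = -2*(12 + (-11)**2) = -2*(12 + 121) = -2*133 = -266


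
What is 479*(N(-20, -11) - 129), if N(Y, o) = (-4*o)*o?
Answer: -293627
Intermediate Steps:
N(Y, o) = -4*o**2
479*(N(-20, -11) - 129) = 479*(-4*(-11)**2 - 129) = 479*(-4*121 - 129) = 479*(-484 - 129) = 479*(-613) = -293627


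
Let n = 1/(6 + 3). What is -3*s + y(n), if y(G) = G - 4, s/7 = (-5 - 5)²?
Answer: -18935/9 ≈ -2103.9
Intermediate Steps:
s = 700 (s = 7*(-5 - 5)² = 7*(-10)² = 7*100 = 700)
n = ⅑ (n = 1/9 = ⅑ ≈ 0.11111)
y(G) = -4 + G
-3*s + y(n) = -3*700 + (-4 + ⅑) = -2100 - 35/9 = -18935/9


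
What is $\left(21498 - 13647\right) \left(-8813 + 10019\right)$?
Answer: $9468306$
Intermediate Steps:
$\left(21498 - 13647\right) \left(-8813 + 10019\right) = 7851 \cdot 1206 = 9468306$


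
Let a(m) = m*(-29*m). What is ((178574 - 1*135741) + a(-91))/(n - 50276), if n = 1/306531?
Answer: 60483470796/15411152555 ≈ 3.9247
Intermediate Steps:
n = 1/306531 ≈ 3.2623e-6
a(m) = -29*m²
((178574 - 1*135741) + a(-91))/(n - 50276) = ((178574 - 1*135741) - 29*(-91)²)/(1/306531 - 50276) = ((178574 - 135741) - 29*8281)/(-15411152555/306531) = (42833 - 240149)*(-306531/15411152555) = -197316*(-306531/15411152555) = 60483470796/15411152555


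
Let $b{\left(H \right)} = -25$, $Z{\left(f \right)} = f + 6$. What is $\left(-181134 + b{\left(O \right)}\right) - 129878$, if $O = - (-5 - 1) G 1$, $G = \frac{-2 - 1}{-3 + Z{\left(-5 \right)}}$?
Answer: $-311037$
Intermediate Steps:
$Z{\left(f \right)} = 6 + f$
$G = \frac{3}{2}$ ($G = \frac{-2 - 1}{-3 + \left(6 - 5\right)} = - \frac{3}{-3 + 1} = - \frac{3}{-2} = \left(-3\right) \left(- \frac{1}{2}\right) = \frac{3}{2} \approx 1.5$)
$O = 9$ ($O = - (-5 - 1) \frac{3}{2} \cdot 1 = \left(-1\right) \left(-6\right) \frac{3}{2} \cdot 1 = 6 \cdot \frac{3}{2} \cdot 1 = 9 \cdot 1 = 9$)
$\left(-181134 + b{\left(O \right)}\right) - 129878 = \left(-181134 - 25\right) - 129878 = -181159 - 129878 = -311037$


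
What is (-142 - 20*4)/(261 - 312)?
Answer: 74/17 ≈ 4.3529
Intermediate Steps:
(-142 - 20*4)/(261 - 312) = (-142 - 80)/(-51) = -222*(-1/51) = 74/17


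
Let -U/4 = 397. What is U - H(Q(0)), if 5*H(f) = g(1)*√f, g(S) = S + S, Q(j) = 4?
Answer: -7944/5 ≈ -1588.8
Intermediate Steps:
g(S) = 2*S
U = -1588 (U = -4*397 = -1588)
H(f) = 2*√f/5 (H(f) = ((2*1)*√f)/5 = (2*√f)/5 = 2*√f/5)
U - H(Q(0)) = -1588 - 2*√4/5 = -1588 - 2*2/5 = -1588 - 1*⅘ = -1588 - ⅘ = -7944/5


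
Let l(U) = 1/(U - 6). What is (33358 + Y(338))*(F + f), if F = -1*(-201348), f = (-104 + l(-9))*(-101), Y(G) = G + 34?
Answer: 21437985226/3 ≈ 7.1460e+9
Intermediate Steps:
Y(G) = 34 + G
l(U) = 1/(-6 + U)
f = 157661/15 (f = (-104 + 1/(-6 - 9))*(-101) = (-104 + 1/(-15))*(-101) = (-104 - 1/15)*(-101) = -1561/15*(-101) = 157661/15 ≈ 10511.)
F = 201348
(33358 + Y(338))*(F + f) = (33358 + (34 + 338))*(201348 + 157661/15) = (33358 + 372)*(3177881/15) = 33730*(3177881/15) = 21437985226/3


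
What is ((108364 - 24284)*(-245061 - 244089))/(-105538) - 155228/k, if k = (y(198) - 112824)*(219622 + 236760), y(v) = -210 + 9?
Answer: 530368585776633763166/1360980464598975 ≈ 3.8970e+5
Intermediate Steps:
y(v) = -201
k = -51582575550 (k = (-201 - 112824)*(219622 + 236760) = -113025*456382 = -51582575550)
((108364 - 24284)*(-245061 - 244089))/(-105538) - 155228/k = ((108364 - 24284)*(-245061 - 244089))/(-105538) - 155228/(-51582575550) = (84080*(-489150))*(-1/105538) - 155228*(-1/51582575550) = -41127732000*(-1/105538) + 77614/25791287775 = 20563866000/52769 + 77614/25791287775 = 530368585776633763166/1360980464598975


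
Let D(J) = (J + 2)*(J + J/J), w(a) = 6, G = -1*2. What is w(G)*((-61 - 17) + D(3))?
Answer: -348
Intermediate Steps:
G = -2
D(J) = (1 + J)*(2 + J) (D(J) = (2 + J)*(J + 1) = (2 + J)*(1 + J) = (1 + J)*(2 + J))
w(G)*((-61 - 17) + D(3)) = 6*((-61 - 17) + (2 + 3² + 3*3)) = 6*(-78 + (2 + 9 + 9)) = 6*(-78 + 20) = 6*(-58) = -348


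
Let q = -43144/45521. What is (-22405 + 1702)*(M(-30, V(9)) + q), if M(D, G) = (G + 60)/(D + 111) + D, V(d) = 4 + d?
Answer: 764545648561/1229067 ≈ 6.2205e+5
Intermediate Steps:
q = -43144/45521 (q = -43144*1/45521 = -43144/45521 ≈ -0.94778)
M(D, G) = D + (60 + G)/(111 + D) (M(D, G) = (60 + G)/(111 + D) + D = D + (60 + G)/(111 + D))
(-22405 + 1702)*(M(-30, V(9)) + q) = (-22405 + 1702)*((60 + (4 + 9) + (-30)**2 + 111*(-30))/(111 - 30) - 43144/45521) = -20703*((60 + 13 + 900 - 3330)/81 - 43144/45521) = -20703*((1/81)*(-2357) - 43144/45521) = -20703*(-2357/81 - 43144/45521) = -20703*(-110787661/3687201) = 764545648561/1229067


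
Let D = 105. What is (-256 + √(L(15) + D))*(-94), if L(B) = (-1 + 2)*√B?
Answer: 24064 - 94*√(105 + √15) ≈ 23083.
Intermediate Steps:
L(B) = √B (L(B) = 1*√B = √B)
(-256 + √(L(15) + D))*(-94) = (-256 + √(√15 + 105))*(-94) = (-256 + √(105 + √15))*(-94) = 24064 - 94*√(105 + √15)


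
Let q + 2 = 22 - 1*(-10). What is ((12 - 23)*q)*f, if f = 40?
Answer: -13200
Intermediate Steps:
q = 30 (q = -2 + (22 - 1*(-10)) = -2 + (22 + 10) = -2 + 32 = 30)
((12 - 23)*q)*f = ((12 - 23)*30)*40 = -11*30*40 = -330*40 = -13200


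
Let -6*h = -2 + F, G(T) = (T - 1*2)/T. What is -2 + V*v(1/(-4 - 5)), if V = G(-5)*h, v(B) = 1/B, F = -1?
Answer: -83/10 ≈ -8.3000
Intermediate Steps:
G(T) = (-2 + T)/T (G(T) = (T - 2)/T = (-2 + T)/T)
h = 1/2 (h = -(-2 - 1)/6 = -1/6*(-3) = 1/2 ≈ 0.50000)
V = 7/10 (V = ((-2 - 5)/(-5))*(1/2) = -1/5*(-7)*(1/2) = (7/5)*(1/2) = 7/10 ≈ 0.70000)
-2 + V*v(1/(-4 - 5)) = -2 + 7/(10*(1/(-4 - 5))) = -2 + 7/(10*(1/(-9))) = -2 + 7/(10*(-1/9)) = -2 + (7/10)*(-9) = -2 - 63/10 = -83/10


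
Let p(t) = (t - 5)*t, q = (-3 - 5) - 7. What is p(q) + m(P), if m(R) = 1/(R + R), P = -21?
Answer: 12599/42 ≈ 299.98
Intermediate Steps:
m(R) = 1/(2*R)
q = -15 (q = -8 - 7 = -15)
p(t) = t*(-5 + t) (p(t) = (-5 + t)*t = t*(-5 + t))
p(q) + m(P) = -15*(-5 - 15) + (½)/(-21) = -15*(-20) + (½)*(-1/21) = 300 - 1/42 = 12599/42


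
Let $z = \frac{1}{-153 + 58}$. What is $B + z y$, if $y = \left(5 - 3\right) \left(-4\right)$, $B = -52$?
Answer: $- \frac{4932}{95} \approx -51.916$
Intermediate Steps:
$y = -8$ ($y = 2 \left(-4\right) = -8$)
$z = - \frac{1}{95}$ ($z = \frac{1}{-95} = - \frac{1}{95} \approx -0.010526$)
$B + z y = -52 - - \frac{8}{95} = -52 + \frac{8}{95} = - \frac{4932}{95}$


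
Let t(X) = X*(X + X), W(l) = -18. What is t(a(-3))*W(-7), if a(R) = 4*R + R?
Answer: -8100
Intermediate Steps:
a(R) = 5*R
t(X) = 2*X² (t(X) = X*(2*X) = 2*X²)
t(a(-3))*W(-7) = (2*(5*(-3))²)*(-18) = (2*(-15)²)*(-18) = (2*225)*(-18) = 450*(-18) = -8100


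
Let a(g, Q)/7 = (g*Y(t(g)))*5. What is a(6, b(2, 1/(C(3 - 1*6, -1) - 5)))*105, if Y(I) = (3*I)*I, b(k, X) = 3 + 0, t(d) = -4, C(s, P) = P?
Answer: 1058400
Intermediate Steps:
b(k, X) = 3
Y(I) = 3*I²
a(g, Q) = 1680*g (a(g, Q) = 7*((g*(3*(-4)²))*5) = 7*((g*(3*16))*5) = 7*((g*48)*5) = 7*((48*g)*5) = 7*(240*g) = 1680*g)
a(6, b(2, 1/(C(3 - 1*6, -1) - 5)))*105 = (1680*6)*105 = 10080*105 = 1058400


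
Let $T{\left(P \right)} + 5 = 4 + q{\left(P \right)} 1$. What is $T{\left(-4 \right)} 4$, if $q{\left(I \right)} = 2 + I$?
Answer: $-12$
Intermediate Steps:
$T{\left(P \right)} = 1 + P$ ($T{\left(P \right)} = -5 + \left(4 + \left(2 + P\right) 1\right) = -5 + \left(4 + \left(2 + P\right)\right) = -5 + \left(6 + P\right) = 1 + P$)
$T{\left(-4 \right)} 4 = \left(1 - 4\right) 4 = \left(-3\right) 4 = -12$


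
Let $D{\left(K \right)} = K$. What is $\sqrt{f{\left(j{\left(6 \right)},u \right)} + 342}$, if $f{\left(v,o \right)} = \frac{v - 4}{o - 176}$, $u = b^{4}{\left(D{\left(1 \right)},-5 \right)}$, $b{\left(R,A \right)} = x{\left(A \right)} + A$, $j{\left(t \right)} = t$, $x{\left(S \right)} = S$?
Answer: $\frac{\sqrt{515730835}}{1228} \approx 18.493$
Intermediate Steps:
$b{\left(R,A \right)} = 2 A$ ($b{\left(R,A \right)} = A + A = 2 A$)
$u = 10000$ ($u = \left(2 \left(-5\right)\right)^{4} = \left(-10\right)^{4} = 10000$)
$f{\left(v,o \right)} = \frac{-4 + v}{-176 + o}$
$\sqrt{f{\left(j{\left(6 \right)},u \right)} + 342} = \sqrt{\frac{-4 + 6}{-176 + 10000} + 342} = \sqrt{\frac{1}{9824} \cdot 2 + 342} = \sqrt{\frac{1}{4912} + 342} = \sqrt{\frac{1679905}{4912}} = \frac{\sqrt{515730835}}{1228}$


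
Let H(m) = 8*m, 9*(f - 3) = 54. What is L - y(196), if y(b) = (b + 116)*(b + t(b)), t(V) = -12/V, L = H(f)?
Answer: -2991984/49 ≈ -61061.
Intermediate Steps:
f = 9 (f = 3 + (⅑)*54 = 3 + 6 = 9)
L = 72 (L = 8*9 = 72)
y(b) = (116 + b)*(b - 12/b) (y(b) = (b + 116)*(b - 12/b) = (116 + b)*(b - 12/b))
L - y(196) = 72 - (-12 + 196² - 1392/196 + 116*196) = 72 - (-12 + 38416 - 1392*1/196 + 22736) = 72 - (-12 + 38416 - 348/49 + 22736) = 72 - 1*2995512/49 = 72 - 2995512/49 = -2991984/49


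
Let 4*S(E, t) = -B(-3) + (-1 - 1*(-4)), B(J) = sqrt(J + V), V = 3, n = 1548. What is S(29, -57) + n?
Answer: 6195/4 ≈ 1548.8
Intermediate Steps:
B(J) = sqrt(3 + J) (B(J) = sqrt(J + 3) = sqrt(3 + J))
S(E, t) = 3/4 (S(E, t) = (-sqrt(3 - 3) + (-1 - 1*(-4)))/4 = (-sqrt(0) + (-1 + 4))/4 = (-1*0 + 3)/4 = (0 + 3)/4 = (1/4)*3 = 3/4)
S(29, -57) + n = 3/4 + 1548 = 6195/4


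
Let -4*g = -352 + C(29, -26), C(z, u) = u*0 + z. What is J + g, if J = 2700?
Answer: 11123/4 ≈ 2780.8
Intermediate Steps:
C(z, u) = z (C(z, u) = 0 + z = z)
g = 323/4 (g = -(-352 + 29)/4 = -1/4*(-323) = 323/4 ≈ 80.750)
J + g = 2700 + 323/4 = 11123/4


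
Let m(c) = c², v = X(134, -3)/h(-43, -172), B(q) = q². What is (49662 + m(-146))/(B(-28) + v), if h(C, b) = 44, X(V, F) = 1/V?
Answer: 418486288/4622465 ≈ 90.533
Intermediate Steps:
v = 1/5896 (v = 1/(134*44) = (1/134)*(1/44) = 1/5896 ≈ 0.00016961)
(49662 + m(-146))/(B(-28) + v) = (49662 + (-146)²)/((-28)² + 1/5896) = (49662 + 21316)/(784 + 1/5896) = 70978/(4622465/5896) = 70978*(5896/4622465) = 418486288/4622465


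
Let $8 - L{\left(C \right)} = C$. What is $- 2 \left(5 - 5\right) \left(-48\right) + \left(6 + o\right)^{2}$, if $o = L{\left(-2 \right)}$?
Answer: $256$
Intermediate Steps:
$L{\left(C \right)} = 8 - C$
$o = 10$ ($o = 8 - -2 = 8 + 2 = 10$)
$- 2 \left(5 - 5\right) \left(-48\right) + \left(6 + o\right)^{2} = - 2 \left(5 - 5\right) \left(-48\right) + \left(6 + 10\right)^{2} = \left(-2\right) 0 \left(-48\right) + 16^{2} = 0 \left(-48\right) + 256 = 0 + 256 = 256$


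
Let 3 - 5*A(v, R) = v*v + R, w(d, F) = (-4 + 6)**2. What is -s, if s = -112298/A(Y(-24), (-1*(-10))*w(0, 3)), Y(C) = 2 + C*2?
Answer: -561490/2153 ≈ -260.79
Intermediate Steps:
w(d, F) = 4 (w(d, F) = 2**2 = 4)
Y(C) = 2 + 2*C
A(v, R) = 3/5 - R/5 - v**2/5 (A(v, R) = 3/5 - (v*v + R)/5 = 3/5 - (v**2 + R)/5 = 3/5 - (R + v**2)/5 = 3/5 + (-R/5 - v**2/5) = 3/5 - R/5 - v**2/5)
s = 561490/2153 (s = -112298/(3/5 - (-1*(-10))*4/5 - (2 + 2*(-24))**2/5) = -112298/(3/5 - 2*4 - (2 - 48)**2/5) = -112298/(3/5 - 1/5*40 - 1/5*(-46)**2) = -112298/(3/5 - 8 - 1/5*2116) = -112298/(3/5 - 8 - 2116/5) = -112298/(-2153/5) = -112298*(-5/2153) = 561490/2153 ≈ 260.79)
-s = -1*561490/2153 = -561490/2153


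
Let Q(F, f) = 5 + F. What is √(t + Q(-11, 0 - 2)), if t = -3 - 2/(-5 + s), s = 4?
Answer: I*√7 ≈ 2.6458*I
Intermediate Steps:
t = -1 (t = -3 - 2/(-5 + 4) = -3 - 2/(-1) = -3 - 1*(-2) = -3 + 2 = -1)
√(t + Q(-11, 0 - 2)) = √(-1 + (5 - 11)) = √(-1 - 6) = √(-7) = I*√7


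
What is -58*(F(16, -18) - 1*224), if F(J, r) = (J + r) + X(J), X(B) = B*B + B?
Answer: -2668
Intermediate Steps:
X(B) = B + B**2 (X(B) = B**2 + B = B + B**2)
F(J, r) = J + r + J*(1 + J) (F(J, r) = (J + r) + J*(1 + J) = J + r + J*(1 + J))
-58*(F(16, -18) - 1*224) = -58*((16 - 18 + 16*(1 + 16)) - 1*224) = -58*((16 - 18 + 16*17) - 224) = -58*((16 - 18 + 272) - 224) = -58*(270 - 224) = -58*46 = -2668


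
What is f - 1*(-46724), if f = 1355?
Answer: 48079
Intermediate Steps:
f - 1*(-46724) = 1355 - 1*(-46724) = 1355 + 46724 = 48079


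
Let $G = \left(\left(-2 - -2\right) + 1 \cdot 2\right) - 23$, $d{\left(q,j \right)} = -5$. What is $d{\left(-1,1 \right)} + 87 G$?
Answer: $-1832$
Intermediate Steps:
$G = -21$ ($G = \left(\left(-2 + 2\right) + 2\right) - 23 = \left(0 + 2\right) - 23 = 2 - 23 = -21$)
$d{\left(-1,1 \right)} + 87 G = -5 + 87 \left(-21\right) = -5 - 1827 = -1832$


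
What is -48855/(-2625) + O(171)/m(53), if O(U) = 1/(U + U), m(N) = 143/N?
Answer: 159296117/8558550 ≈ 18.613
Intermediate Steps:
O(U) = 1/(2*U)
-48855/(-2625) + O(171)/m(53) = -48855/(-2625) + ((1/2)/171)/((143/53)) = -48855*(-1/2625) + ((1/2)*(1/171))/((143*(1/53))) = 3257/175 + 1/(342*(143/53)) = 3257/175 + (1/342)*(53/143) = 3257/175 + 53/48906 = 159296117/8558550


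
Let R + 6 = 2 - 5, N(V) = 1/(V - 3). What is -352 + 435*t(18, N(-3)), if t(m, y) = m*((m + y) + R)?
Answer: 68813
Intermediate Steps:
N(V) = 1/(-3 + V)
R = -9 (R = -6 + (2 - 5) = -6 - 3 = -9)
t(m, y) = m*(-9 + m + y) (t(m, y) = m*((m + y) - 9) = m*(-9 + m + y))
-352 + 435*t(18, N(-3)) = -352 + 435*(18*(-9 + 18 + 1/(-3 - 3))) = -352 + 435*(18*(-9 + 18 + 1/(-6))) = -352 + 435*(18*(-9 + 18 - ⅙)) = -352 + 435*(18*(53/6)) = -352 + 435*159 = -352 + 69165 = 68813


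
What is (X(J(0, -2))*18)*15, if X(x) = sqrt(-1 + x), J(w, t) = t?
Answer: 270*I*sqrt(3) ≈ 467.65*I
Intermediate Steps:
(X(J(0, -2))*18)*15 = (sqrt(-1 - 2)*18)*15 = (sqrt(-3)*18)*15 = ((I*sqrt(3))*18)*15 = (18*I*sqrt(3))*15 = 270*I*sqrt(3)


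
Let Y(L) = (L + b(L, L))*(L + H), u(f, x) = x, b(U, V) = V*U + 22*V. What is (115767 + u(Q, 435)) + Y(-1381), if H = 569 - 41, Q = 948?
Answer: -1599598292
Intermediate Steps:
b(U, V) = 22*V + U*V (b(U, V) = U*V + 22*V = 22*V + U*V)
H = 528
Y(L) = (528 + L)*(L + L*(22 + L)) (Y(L) = (L + L*(22 + L))*(L + 528) = (L + L*(22 + L))*(528 + L) = (528 + L)*(L + L*(22 + L)))
(115767 + u(Q, 435)) + Y(-1381) = (115767 + 435) - 1381*(12144 + (-1381)² + 551*(-1381)) = 116202 - 1381*(12144 + 1907161 - 760931) = 116202 - 1381*1158374 = 116202 - 1599714494 = -1599598292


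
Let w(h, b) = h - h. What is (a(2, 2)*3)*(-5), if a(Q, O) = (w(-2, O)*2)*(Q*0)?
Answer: 0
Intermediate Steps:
w(h, b) = 0
a(Q, O) = 0 (a(Q, O) = (0*2)*(Q*0) = 0*0 = 0)
(a(2, 2)*3)*(-5) = (0*3)*(-5) = 0*(-5) = 0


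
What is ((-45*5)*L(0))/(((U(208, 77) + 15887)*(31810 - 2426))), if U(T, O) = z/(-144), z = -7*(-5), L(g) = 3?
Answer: -12150/8402696389 ≈ -1.4460e-6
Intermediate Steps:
z = 35
U(T, O) = -35/144 (U(T, O) = 35/(-144) = 35*(-1/144) = -35/144)
((-45*5)*L(0))/(((U(208, 77) + 15887)*(31810 - 2426))) = (-45*5*3)/(((-35/144 + 15887)*(31810 - 2426))) = (-225*3)/(((2287693/144)*29384)) = -675/8402696389/18 = -675*18/8402696389 = -12150/8402696389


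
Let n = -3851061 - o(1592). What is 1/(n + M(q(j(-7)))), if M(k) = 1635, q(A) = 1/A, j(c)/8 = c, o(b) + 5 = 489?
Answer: -1/3849910 ≈ -2.5975e-7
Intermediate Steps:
o(b) = 484 (o(b) = -5 + 489 = 484)
j(c) = 8*c
n = -3851545 (n = -3851061 - 1*484 = -3851061 - 484 = -3851545)
1/(n + M(q(j(-7)))) = 1/(-3851545 + 1635) = 1/(-3849910) = -1/3849910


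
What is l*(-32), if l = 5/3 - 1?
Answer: -64/3 ≈ -21.333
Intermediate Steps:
l = 2/3 (l = 5*(1/3) - 1 = 5/3 - 1 = 2/3 ≈ 0.66667)
l*(-32) = (2/3)*(-32) = -64/3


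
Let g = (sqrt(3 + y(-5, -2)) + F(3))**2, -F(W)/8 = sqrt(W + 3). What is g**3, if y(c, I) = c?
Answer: 52222456 - 13910400*I*sqrt(3) ≈ 5.2222e+7 - 2.4094e+7*I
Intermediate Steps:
F(W) = -8*sqrt(3 + W) (F(W) = -8*sqrt(W + 3) = -8*sqrt(3 + W))
g = (-8*sqrt(6) + I*sqrt(2))**2 (g = (sqrt(3 - 5) - 8*sqrt(3 + 3))**2 = (sqrt(-2) - 8*sqrt(6))**2 = (I*sqrt(2) - 8*sqrt(6))**2 = (-8*sqrt(6) + I*sqrt(2))**2 ≈ 382.0 - 55.426*I)
g**3 = (382 - 32*I*sqrt(3))**3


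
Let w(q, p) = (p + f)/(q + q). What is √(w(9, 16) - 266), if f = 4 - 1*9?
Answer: I*√9554/6 ≈ 16.291*I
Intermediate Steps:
f = -5 (f = 4 - 9 = -5)
w(q, p) = (-5 + p)/(2*q) (w(q, p) = (p - 5)/(q + q) = (-5 + p)/((2*q)) = (-5 + p)*(1/(2*q)) = (-5 + p)/(2*q))
√(w(9, 16) - 266) = √((½)*(-5 + 16)/9 - 266) = √((½)*(⅑)*11 - 266) = √(11/18 - 266) = √(-4777/18) = I*√9554/6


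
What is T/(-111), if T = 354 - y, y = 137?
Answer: -217/111 ≈ -1.9550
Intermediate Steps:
T = 217 (T = 354 - 1*137 = 354 - 137 = 217)
T/(-111) = 217/(-111) = 217*(-1/111) = -217/111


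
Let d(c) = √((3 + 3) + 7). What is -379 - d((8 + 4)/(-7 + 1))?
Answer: -379 - √13 ≈ -382.61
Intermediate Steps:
d(c) = √13 (d(c) = √(6 + 7) = √13)
-379 - d((8 + 4)/(-7 + 1)) = -379 - √13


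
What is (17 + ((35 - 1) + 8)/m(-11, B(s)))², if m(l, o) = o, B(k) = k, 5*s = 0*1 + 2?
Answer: 14884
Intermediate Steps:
s = ⅖ (s = (0*1 + 2)/5 = (0 + 2)/5 = (⅕)*2 = ⅖ ≈ 0.40000)
(17 + ((35 - 1) + 8)/m(-11, B(s)))² = (17 + ((35 - 1) + 8)/(⅖))² = (17 + (34 + 8)*(5/2))² = (17 + 42*(5/2))² = (17 + 105)² = 122² = 14884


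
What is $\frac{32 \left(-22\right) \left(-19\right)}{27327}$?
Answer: $\frac{13376}{27327} \approx 0.48948$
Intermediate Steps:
$\frac{32 \left(-22\right) \left(-19\right)}{27327} = \left(-704\right) \left(-19\right) \frac{1}{27327} = 13376 \cdot \frac{1}{27327} = \frac{13376}{27327}$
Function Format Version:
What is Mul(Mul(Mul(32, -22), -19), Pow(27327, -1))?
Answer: Rational(13376, 27327) ≈ 0.48948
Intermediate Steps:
Mul(Mul(Mul(32, -22), -19), Pow(27327, -1)) = Mul(Mul(-704, -19), Rational(1, 27327)) = Mul(13376, Rational(1, 27327)) = Rational(13376, 27327)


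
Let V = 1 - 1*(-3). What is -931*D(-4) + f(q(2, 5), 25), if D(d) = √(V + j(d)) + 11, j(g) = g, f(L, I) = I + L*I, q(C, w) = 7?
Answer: -10041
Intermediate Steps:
f(L, I) = I + I*L
V = 4 (V = 1 + 3 = 4)
D(d) = 11 + √(4 + d) (D(d) = √(4 + d) + 11 = 11 + √(4 + d))
-931*D(-4) + f(q(2, 5), 25) = -931*(11 + √(4 - 4)) + 25*(1 + 7) = -931*(11 + √0) + 25*8 = -931*(11 + 0) + 200 = -931*11 + 200 = -10241 + 200 = -10041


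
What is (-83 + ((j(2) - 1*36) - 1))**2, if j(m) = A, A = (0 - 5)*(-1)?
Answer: 13225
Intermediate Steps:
A = 5 (A = -5*(-1) = 5)
j(m) = 5
(-83 + ((j(2) - 1*36) - 1))**2 = (-83 + ((5 - 1*36) - 1))**2 = (-83 + ((5 - 36) - 1))**2 = (-83 + (-31 - 1))**2 = (-83 - 32)**2 = (-115)**2 = 13225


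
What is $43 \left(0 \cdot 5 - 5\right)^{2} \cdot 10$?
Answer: $10750$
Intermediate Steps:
$43 \left(0 \cdot 5 - 5\right)^{2} \cdot 10 = 43 \left(0 - 5\right)^{2} \cdot 10 = 43 \left(-5\right)^{2} \cdot 10 = 43 \cdot 25 \cdot 10 = 1075 \cdot 10 = 10750$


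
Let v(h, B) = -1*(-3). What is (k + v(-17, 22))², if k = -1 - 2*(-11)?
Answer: 576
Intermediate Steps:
k = 21 (k = -1 + 22 = 21)
v(h, B) = 3
(k + v(-17, 22))² = (21 + 3)² = 24² = 576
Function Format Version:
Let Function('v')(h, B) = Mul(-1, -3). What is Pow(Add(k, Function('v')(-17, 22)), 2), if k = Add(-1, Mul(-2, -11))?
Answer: 576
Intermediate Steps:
k = 21 (k = Add(-1, 22) = 21)
Function('v')(h, B) = 3
Pow(Add(k, Function('v')(-17, 22)), 2) = Pow(Add(21, 3), 2) = Pow(24, 2) = 576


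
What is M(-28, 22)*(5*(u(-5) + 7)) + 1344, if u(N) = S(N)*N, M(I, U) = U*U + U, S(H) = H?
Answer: 82304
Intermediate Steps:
M(I, U) = U + U² (M(I, U) = U² + U = U + U²)
u(N) = N² (u(N) = N*N = N²)
M(-28, 22)*(5*(u(-5) + 7)) + 1344 = (22*(1 + 22))*(5*((-5)² + 7)) + 1344 = (22*23)*(5*(25 + 7)) + 1344 = 506*(5*32) + 1344 = 506*160 + 1344 = 80960 + 1344 = 82304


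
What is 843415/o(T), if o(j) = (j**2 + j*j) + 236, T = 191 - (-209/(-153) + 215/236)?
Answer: 549817036316280/46590016963633 ≈ 11.801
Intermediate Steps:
T = 6814409/36108 (T = 191 - (-209*(-1/153) + 215*(1/236)) = 191 - (209/153 + 215/236) = 191 - 1*82219/36108 = 191 - 82219/36108 = 6814409/36108 ≈ 188.72)
o(j) = 236 + 2*j**2 (o(j) = (j**2 + j**2) + 236 = 2*j**2 + 236 = 236 + 2*j**2)
843415/o(T) = 843415/(236 + 2*(6814409/36108)**2) = 843415/(236 + 2*(46436170019281/1303787664)) = 843415/(236 + 46436170019281/651893832) = 843415/(46590016963633/651893832) = 843415*(651893832/46590016963633) = 549817036316280/46590016963633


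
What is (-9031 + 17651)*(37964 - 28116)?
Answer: 84889760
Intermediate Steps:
(-9031 + 17651)*(37964 - 28116) = 8620*9848 = 84889760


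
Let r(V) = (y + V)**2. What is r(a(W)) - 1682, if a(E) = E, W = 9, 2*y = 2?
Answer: -1582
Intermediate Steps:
y = 1 (y = (1/2)*2 = 1)
r(V) = (1 + V)**2
r(a(W)) - 1682 = (1 + 9)**2 - 1682 = 10**2 - 1682 = 100 - 1682 = -1582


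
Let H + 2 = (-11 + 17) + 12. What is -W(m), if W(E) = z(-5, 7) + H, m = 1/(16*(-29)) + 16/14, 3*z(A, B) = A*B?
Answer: -13/3 ≈ -4.3333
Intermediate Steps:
z(A, B) = A*B/3 (z(A, B) = (A*B)/3 = A*B/3)
H = 16 (H = -2 + ((-11 + 17) + 12) = -2 + (6 + 12) = -2 + 18 = 16)
m = 3705/3248 (m = (1/16)*(-1/29) + 16*(1/14) = -1/464 + 8/7 = 3705/3248 ≈ 1.1407)
W(E) = 13/3 (W(E) = (⅓)*(-5)*7 + 16 = -35/3 + 16 = 13/3)
-W(m) = -1*13/3 = -13/3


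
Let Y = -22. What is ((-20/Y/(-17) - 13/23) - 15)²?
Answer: 4512614976/18498601 ≈ 243.94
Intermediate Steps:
((-20/Y/(-17) - 13/23) - 15)² = ((-20/(-22)/(-17) - 13/23) - 15)² = ((-20*(-1/22)*(-1/17) - 13*1/23) - 15)² = (((10/11)*(-1/17) - 13/23) - 15)² = ((-10/187 - 13/23) - 15)² = (-2661/4301 - 15)² = (-67176/4301)² = 4512614976/18498601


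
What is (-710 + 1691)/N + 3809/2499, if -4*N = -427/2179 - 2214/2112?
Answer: 7524973878803/2384933145 ≈ 3155.2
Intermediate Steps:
N = 954355/3068032 (N = -(-427/2179 - 2214/2112)/4 = -(-427*1/2179 - 2214*1/2112)/4 = -(-427/2179 - 369/352)/4 = -¼*(-954355/767008) = 954355/3068032 ≈ 0.31106)
(-710 + 1691)/N + 3809/2499 = (-710 + 1691)/(954355/3068032) + 3809/2499 = 981*(3068032/954355) + 3809*(1/2499) = 3009739392/954355 + 3809/2499 = 7524973878803/2384933145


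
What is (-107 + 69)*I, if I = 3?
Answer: -114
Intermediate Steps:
(-107 + 69)*I = (-107 + 69)*3 = -38*3 = -114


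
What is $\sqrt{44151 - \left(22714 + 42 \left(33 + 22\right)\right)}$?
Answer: $\sqrt{19127} \approx 138.3$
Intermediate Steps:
$\sqrt{44151 - \left(22714 + 42 \left(33 + 22\right)\right)} = \sqrt{44151 - 25024} = \sqrt{19127}$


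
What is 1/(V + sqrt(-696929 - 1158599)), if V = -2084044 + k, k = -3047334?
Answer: -2565689/13165521017206 - I*sqrt(463882)/13165521017206 ≈ -1.9488e-7 - 5.1733e-11*I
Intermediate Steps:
V = -5131378 (V = -2084044 - 3047334 = -5131378)
1/(V + sqrt(-696929 - 1158599)) = 1/(-5131378 + sqrt(-696929 - 1158599)) = 1/(-5131378 + sqrt(-1855528)) = 1/(-5131378 + 2*I*sqrt(463882))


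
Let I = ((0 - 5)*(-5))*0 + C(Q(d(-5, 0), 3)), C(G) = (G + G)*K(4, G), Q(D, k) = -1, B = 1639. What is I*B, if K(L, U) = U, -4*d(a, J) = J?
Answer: 3278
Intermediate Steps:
d(a, J) = -J/4
C(G) = 2*G² (C(G) = (G + G)*G = (2*G)*G = 2*G²)
I = 2 (I = ((0 - 5)*(-5))*0 + 2*(-1)² = -5*(-5)*0 + 2*1 = 25*0 + 2 = 0 + 2 = 2)
I*B = 2*1639 = 3278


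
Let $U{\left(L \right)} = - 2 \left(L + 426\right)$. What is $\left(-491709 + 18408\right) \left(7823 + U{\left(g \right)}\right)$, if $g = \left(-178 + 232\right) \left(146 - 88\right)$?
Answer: $-334623807$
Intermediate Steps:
$g = 3132$ ($g = 54 \left(146 - 88\right) = 54 \cdot 58 = 3132$)
$U{\left(L \right)} = -852 - 2 L$ ($U{\left(L \right)} = - 2 \left(426 + L\right) = -852 - 2 L$)
$\left(-491709 + 18408\right) \left(7823 + U{\left(g \right)}\right) = \left(-491709 + 18408\right) \left(7823 - 7116\right) = - 473301 \left(7823 - 7116\right) = \left(-473301\right) 707 = -334623807$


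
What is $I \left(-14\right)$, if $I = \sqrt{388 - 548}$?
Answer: $- 56 i \sqrt{10} \approx - 177.09 i$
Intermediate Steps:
$I = 4 i \sqrt{10}$ ($I = \sqrt{-160} = 4 i \sqrt{10} \approx 12.649 i$)
$I \left(-14\right) = 4 i \sqrt{10} \left(-14\right) = - 56 i \sqrt{10}$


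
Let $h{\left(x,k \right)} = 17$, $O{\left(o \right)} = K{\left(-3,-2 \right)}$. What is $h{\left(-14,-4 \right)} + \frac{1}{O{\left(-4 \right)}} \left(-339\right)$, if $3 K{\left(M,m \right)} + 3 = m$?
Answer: $\frac{1102}{5} \approx 220.4$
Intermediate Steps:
$K{\left(M,m \right)} = -1 + \frac{m}{3}$
$O{\left(o \right)} = - \frac{5}{3}$ ($O{\left(o \right)} = -1 + \frac{1}{3} \left(-2\right) = -1 - \frac{2}{3} = - \frac{5}{3}$)
$h{\left(-14,-4 \right)} + \frac{1}{O{\left(-4 \right)}} \left(-339\right) = 17 + \frac{1}{- \frac{5}{3}} \left(-339\right) = 17 - - \frac{1017}{5} = 17 + \frac{1017}{5} = \frac{1102}{5}$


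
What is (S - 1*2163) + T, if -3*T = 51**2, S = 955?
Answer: -2075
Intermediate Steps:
T = -867 (T = -1/3*51**2 = -1/3*2601 = -867)
(S - 1*2163) + T = (955 - 1*2163) - 867 = (955 - 2163) - 867 = -1208 - 867 = -2075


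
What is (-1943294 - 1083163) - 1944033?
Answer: -4970490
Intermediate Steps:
(-1943294 - 1083163) - 1944033 = -3026457 - 1944033 = -4970490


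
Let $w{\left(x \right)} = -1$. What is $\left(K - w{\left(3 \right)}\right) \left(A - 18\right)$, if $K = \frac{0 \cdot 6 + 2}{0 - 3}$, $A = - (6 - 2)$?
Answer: $- \frac{22}{3} \approx -7.3333$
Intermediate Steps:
$A = -4$ ($A = \left(-1\right) 4 = -4$)
$K = - \frac{2}{3}$ ($K = \frac{0 + 2}{-3} = 2 \left(- \frac{1}{3}\right) = - \frac{2}{3} \approx -0.66667$)
$\left(K - w{\left(3 \right)}\right) \left(A - 18\right) = \left(- \frac{2}{3} - -1\right) \left(-4 - 18\right) = \left(- \frac{2}{3} + 1\right) \left(-4 - 18\right) = \frac{1}{3} \left(-22\right) = - \frac{22}{3}$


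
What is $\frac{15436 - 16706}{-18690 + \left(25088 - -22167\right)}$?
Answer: $- \frac{254}{5713} \approx -0.04446$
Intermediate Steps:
$\frac{15436 - 16706}{-18690 + \left(25088 - -22167\right)} = - \frac{1270}{-18690 + \left(25088 + 22167\right)} = - \frac{1270}{-18690 + 47255} = - \frac{1270}{28565} = \left(-1270\right) \frac{1}{28565} = - \frac{254}{5713}$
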